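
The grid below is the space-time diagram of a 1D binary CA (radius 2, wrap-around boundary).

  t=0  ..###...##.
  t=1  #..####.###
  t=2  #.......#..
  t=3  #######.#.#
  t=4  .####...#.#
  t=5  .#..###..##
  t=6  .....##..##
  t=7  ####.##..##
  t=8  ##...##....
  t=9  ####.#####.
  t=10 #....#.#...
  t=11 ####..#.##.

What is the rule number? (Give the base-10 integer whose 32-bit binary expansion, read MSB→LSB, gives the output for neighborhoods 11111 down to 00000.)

2447865171

  ##### -> #   bit 31 = 1  t=3,i=1
  ####. -> .   bit 30 = 0  t=1,i=5
  ###.# -> .   bit 29 = 0  t=1,i=6
  ###.. -> #   bit 28 = 1  t=0,i=4
  ##.## -> .   bit 27 = 0  t=1,i=7
  ##.#. -> .   bit 26 = 0  t=3,i=7
  ##..# -> .   bit 25 = 0  t=1,i=1
  ##... -> #   bit 24 = 1  t=0,i=5
  #.### -> #   bit 23 = 1  t=1,i=8
  #.##. -> #   bit 22 = 1  t=7,i=5
  #.#.# -> #   bit 21 = 1  t=3,i=8
  #.#.. -> .   bit 20 = 0  t=5,i=1
  #..## -> .   bit 19 = 0  t=1,i=2
  #..#. -> #   bit 18 = 1  t=2,i=10
  #...# -> #   bit 17 = 1  t=0,i=0
  #.... -> #   bit 16 = 1  t=2,i=2
  .#### -> .   bit 15 = 0  t=1,i=4
  .###. -> #   bit 14 = 1  t=0,i=3
  .##.# -> #   bit 13 = 1  t=5,i=10
  .##.. -> #   bit 12 = 1  t=0,i=9
  .#.## -> .   bit 11 = 0  t=3,i=9
  .#.#. -> #   bit 10 = 1  t=4,i=9
  .#..# -> .   bit 9 = 0  t=2,i=9
  .#... -> #   bit 8 = 1  t=2,i=1
  ..### -> .   bit 7 = 0  t=0,i=2
  ..##. -> #   bit 6 = 1  t=0,i=8
  ..#.# -> .   bit 5 = 0  t=4,i=8
  ..#.. -> #   bit 4 = 1  t=2,i=0
  ...## -> .   bit 3 = 0  t=0,i=1
  ...#. -> .   bit 2 = 0  t=2,i=7
  ....# -> #   bit 1 = 1  t=2,i=6
  ..... -> #   bit 0 = 1  t=2,i=3
  bits 10010001111001110111010101010011 = 2447865171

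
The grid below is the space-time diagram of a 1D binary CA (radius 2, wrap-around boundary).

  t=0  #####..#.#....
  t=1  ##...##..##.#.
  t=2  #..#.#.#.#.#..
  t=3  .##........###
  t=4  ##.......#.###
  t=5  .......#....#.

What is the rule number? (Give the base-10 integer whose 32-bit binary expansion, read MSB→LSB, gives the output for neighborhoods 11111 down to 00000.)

  ##### -> .   bit 31 = 0  t=0,i=2
  ####. -> .   bit 30 = 0  t=0,i=3
  ###.# -> #   bit 29 = 1  t=3,i=13
  ###.. -> .   bit 28 = 0  t=0,i=4
  ##.## -> #   bit 27 = 1  t=3,i=0
  ##.#. -> #   bit 26 = 1  t=1,i=11
  ##..# -> #   bit 25 = 1  t=0,i=5
  ##... -> .   bit 24 = 0  t=1,i=2
  #.### -> .   bit 23 = 0  t=4,i=11
  #.##. -> #   bit 22 = 1  t=1,i=0
  #.#.# -> .   bit 21 = 0  t=1,i=12
  #.#.. -> #   bit 20 = 1  t=0,i=9
  #..## -> .   bit 19 = 0  t=1,i=8
  #..#. -> #   bit 18 = 1  t=0,i=6
  #...# -> #   bit 17 = 1  t=1,i=3
  #.... -> .   bit 16 = 0  t=0,i=11
  .#### -> #   bit 15 = 1  t=0,i=1
  .###. -> #   bit 14 = 1  t=3,i=12
  .##.# -> .   bit 13 = 0  t=1,i=10
  .##.. -> .   bit 12 = 0  t=1,i=1
  .#.## -> .   bit 11 = 0  t=1,i=13
  .#.#. -> .   bit 10 = 0  t=0,i=8
  .#..# -> #   bit 9 = 1  t=2,i=1
  .#... -> #   bit 8 = 1  t=0,i=10
  ..### -> #   bit 7 = 1  t=0,i=0
  ..##. -> #   bit 6 = 1  t=1,i=5
  ..#.# -> .   bit 5 = 0  t=0,i=7
  ..#.. -> .   bit 4 = 0  t=2,i=0
  ...## -> .   bit 3 = 0  t=0,i=13
  ...#. -> .   bit 2 = 0  t=4,i=8
  ....# -> #   bit 1 = 1  t=0,i=12
  ..... -> .   bit 0 = 0  t=3,i=5
  bits 00101110010101101100001111000010 = 777438146

777438146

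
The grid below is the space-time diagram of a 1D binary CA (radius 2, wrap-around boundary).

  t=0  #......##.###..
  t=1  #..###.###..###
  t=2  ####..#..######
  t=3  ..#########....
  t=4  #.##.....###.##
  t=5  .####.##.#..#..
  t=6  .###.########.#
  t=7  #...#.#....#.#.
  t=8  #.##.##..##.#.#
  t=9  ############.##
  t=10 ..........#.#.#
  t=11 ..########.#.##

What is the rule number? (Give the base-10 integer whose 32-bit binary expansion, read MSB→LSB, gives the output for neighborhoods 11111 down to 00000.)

1600044759

  nb #####: next=.  (t=2,i=0, bit31=0)
  nb ####.: next=#  (t=1,i=14, bit30=1)
  nb ###.#: next=.  (t=1,i=5, bit29=0)
  nb ###..: next=#  (t=0,i=12, bit28=1)
  nb ##.##: next=#  (t=0,i=9, bit27=1)
  nb ##.#.: next=#  (t=5,i=8, bit26=1)
  nb ##..#: next=#  (t=0,i=13, bit25=1)
  nb ##...: next=#  (t=3,i=11, bit24=1)
  nb #.###: next=.  (t=0,i=10, bit23=0)
  nb #.##.: next=#  (t=4,i=2, bit22=1)
  nb #.#.#: next=.  (t=6,i=14, bit21=0)
  nb #.#..: next=#  (t=5,i=9, bit20=1)
  nb #..##: next=#  (t=1,i=2, bit19=1)
  nb #..#.: next=#  (t=0,i=14, bit18=1)
  nb #...#: next=#  (t=5,i=14, bit17=1)
  nb #....: next=.  (t=0,i=2, bit16=0)
  nb .####: next=#  (t=1,i=13, bit15=1)
  nb .###.: next=.  (t=0,i=11, bit14=0)
  nb .##.#: next=#  (t=0,i=8, bit13=1)
  nb .##..: next=#  (t=4,i=3, bit12=1)
  nb .#.##: next=#  (t=6,i=0, bit11=1)
  nb .#.#.: next=#  (t=7,i=5, bit10=1)
  nb .#..#: next=#  (t=2,i=7, bit9=1)
  nb .#...: next=.  (t=0,i=1, bit8=0)
  nb ..###: next=#  (t=1,i=3, bit7=1)
  nb ..##.: next=#  (t=0,i=7, bit6=1)
  nb ..#.#: next=.  (t=7,i=4, bit5=0)
  nb ..#..: next=#  (t=0,i=0, bit4=1)
  nb ...##: next=.  (t=0,i=6, bit3=0)
  nb ...#.: next=#  (t=7,i=3, bit2=1)
  nb ....#: next=#  (t=0,i=5, bit1=1)
  nb .....: next=#  (t=0,i=3, bit0=1)
  bits 01011111010111101011111011010111 = 1600044759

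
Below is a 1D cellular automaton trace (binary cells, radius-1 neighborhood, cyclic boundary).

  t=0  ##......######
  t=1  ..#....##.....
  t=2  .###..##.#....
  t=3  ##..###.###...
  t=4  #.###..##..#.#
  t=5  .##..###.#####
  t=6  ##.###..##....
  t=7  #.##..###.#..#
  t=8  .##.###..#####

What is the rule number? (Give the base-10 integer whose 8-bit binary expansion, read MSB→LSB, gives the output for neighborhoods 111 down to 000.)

62

  [7] ### => .  t=0,i=0
  [6] ##. => .  t=0,i=1
  [5] #.# => #  t=2,i=8
  [4] #.. => #  t=0,i=2
  [3] .## => #  t=0,i=8
  [2] .#. => #  t=1,i=2
  [1] ..# => #  t=0,i=7
  [0] ... => .  t=0,i=3
  bits 00111110 = 62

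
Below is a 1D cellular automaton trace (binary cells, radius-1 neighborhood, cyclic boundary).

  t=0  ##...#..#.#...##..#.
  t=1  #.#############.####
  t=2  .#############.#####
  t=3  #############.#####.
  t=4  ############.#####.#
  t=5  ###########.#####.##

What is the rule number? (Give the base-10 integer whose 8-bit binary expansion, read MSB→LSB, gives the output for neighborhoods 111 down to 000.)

  ###|#  b7=1 t=1,i=3
  ##.|.  b6=0 t=0,i=1
  #.#|#  b5=1 t=0,i=9
  #..|#  b4=1 t=0,i=2
  .##|#  b3=1 t=0,i=0
  .#.|#  b2=1 t=0,i=5
  ..#|#  b1=1 t=0,i=4
  ...|#  b0=1 t=0,i=3
  bits 10111111 = 191

191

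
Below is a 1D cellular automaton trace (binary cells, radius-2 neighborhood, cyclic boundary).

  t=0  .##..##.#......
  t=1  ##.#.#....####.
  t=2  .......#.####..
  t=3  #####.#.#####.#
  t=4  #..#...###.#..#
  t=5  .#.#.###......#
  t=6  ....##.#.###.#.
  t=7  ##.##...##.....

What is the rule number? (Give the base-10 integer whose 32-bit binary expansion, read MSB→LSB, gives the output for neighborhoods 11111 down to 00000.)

1384351965

  ##### -> .   bit 31 = 0  t=3,i=1
  ####. -> #   bit 30 = 1  t=1,i=12
  ###.# -> .   bit 29 = 0  t=1,i=13
  ###.. -> #   bit 28 = 1  t=2,i=12
  ##.## -> .   bit 27 = 0  t=1,i=14
  ##.#. -> .   bit 26 = 0  t=0,i=7
  ##..# -> #   bit 25 = 1  t=0,i=3
  ##... -> .   bit 24 = 0  t=2,i=13
  #.### -> #   bit 23 = 1  t=2,i=9
  #.##. -> .   bit 22 = 0  t=1,i=0
  #.#.# -> .   bit 21 = 0  t=1,i=3
  #.#.. -> .   bit 20 = 0  t=0,i=8
  #..## -> .   bit 19 = 0  t=0,i=4
  #..#. -> .   bit 18 = 0  t=4,i=2
  #...# -> #   bit 17 = 1  t=4,i=5
  #.... -> #   bit 16 = 1  t=0,i=10
  .#### -> #   bit 15 = 1  t=1,i=11
  .###. -> .   bit 14 = 0  t=4,i=8
  .##.# -> .   bit 13 = 0  t=0,i=6
  .##.. -> .   bit 12 = 0  t=0,i=2
  .#.## -> #   bit 11 = 1  t=2,i=8
  .#.#. -> .   bit 10 = 0  t=1,i=4
  .#..# -> .   bit 9 = 0  t=4,i=12
  .#... -> .   bit 8 = 0  t=0,i=9
  ..### -> #   bit 7 = 1  t=1,i=10
  ..##. -> #   bit 6 = 1  t=0,i=1
  ..#.# -> .   bit 5 = 0  t=2,i=7
  ..#.. -> #   bit 4 = 1  t=4,i=3
  ...## -> #   bit 3 = 1  t=0,i=0
  ...#. -> #   bit 2 = 1  t=2,i=6
  ....# -> .   bit 1 = 0  t=0,i=14
  ..... -> #   bit 0 = 1  t=0,i=11
  bits 01010010100000111000100011011101 = 1384351965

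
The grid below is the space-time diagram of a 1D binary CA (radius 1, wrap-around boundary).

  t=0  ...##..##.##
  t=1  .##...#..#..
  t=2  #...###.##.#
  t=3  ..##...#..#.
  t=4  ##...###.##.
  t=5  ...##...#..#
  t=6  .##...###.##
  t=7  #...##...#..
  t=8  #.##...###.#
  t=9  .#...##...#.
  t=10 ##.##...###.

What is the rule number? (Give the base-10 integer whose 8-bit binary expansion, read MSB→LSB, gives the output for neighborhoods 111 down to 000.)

  ### -> .   bit 7 = 0  t=2,i=5
  ##. -> .   bit 6 = 0  t=0,i=4
  #.# -> #   bit 5 = 1  t=0,i=9
  #.. -> .   bit 4 = 0  t=0,i=0
  .## -> .   bit 3 = 0  t=0,i=3
  .#. -> #   bit 2 = 1  t=1,i=6
  ..# -> #   bit 1 = 1  t=0,i=2
  ... -> #   bit 0 = 1  t=0,i=1
  bits 00100111 = 39

39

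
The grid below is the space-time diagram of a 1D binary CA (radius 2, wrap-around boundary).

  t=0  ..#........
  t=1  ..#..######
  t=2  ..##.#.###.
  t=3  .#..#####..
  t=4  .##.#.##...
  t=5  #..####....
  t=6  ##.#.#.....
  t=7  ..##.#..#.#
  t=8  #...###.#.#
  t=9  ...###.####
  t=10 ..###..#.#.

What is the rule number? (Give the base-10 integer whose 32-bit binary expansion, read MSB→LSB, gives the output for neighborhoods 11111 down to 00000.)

  ##### -> #   bit 31 = 1  t=1,i=7
  ####. -> #   bit 30 = 1  t=1,i=9
  ###.# -> .   bit 29 = 0  t=8,i=6
  ###.. -> .   bit 28 = 0  t=1,i=10
  ##.## -> .   bit 27 = 0  t=9,i=6
  ##.#. -> #   bit 26 = 1  t=2,i=4
  ##..# -> .   bit 25 = 0  t=1,i=0
  ##... -> .   bit 24 = 0  t=2,i=10
  #.### -> #   bit 23 = 1  t=2,i=7
  #.##. -> #   bit 22 = 1  t=4,i=6
  #.#.# -> #   bit 21 = 1  t=2,i=5
  #.#.. -> #   bit 20 = 1  t=6,i=5
  #..## -> .   bit 19 = 0  t=1,i=4
  #..#. -> .   bit 18 = 0  t=1,i=1
  #...# -> .   bit 17 = 0  t=2,i=0
  #.... -> .   bit 16 = 0  t=0,i=4
  .#### -> .   bit 15 = 0  t=1,i=6
  .###. -> #   bit 14 = 1  t=2,i=8
  .##.# -> .   bit 13 = 0  t=2,i=3
  .##.. -> .   bit 12 = 0  t=4,i=7
  .#.## -> #   bit 11 = 1  t=2,i=6
  .#.#. -> .   bit 10 = 0  t=6,i=4
  .#..# -> #   bit 9 = 1  t=1,i=3
  .#... -> .   bit 8 = 0  t=0,i=3
  ..### -> #   bit 7 = 1  t=1,i=5
  ..##. -> .   bit 6 = 0  t=2,i=2
  ..#.# -> #   bit 5 = 1  t=7,i=8
  ..#.. -> #   bit 4 = 1  t=0,i=2
  ...## -> #   bit 3 = 1  t=2,i=1
  ...#. -> .   bit 2 = 0  t=0,i=1
  ....# -> .   bit 1 = 0  t=0,i=0
  ..... -> #   bit 0 = 1  t=0,i=5
  bits 11000100111100000100101010111001 = 3304082105

3304082105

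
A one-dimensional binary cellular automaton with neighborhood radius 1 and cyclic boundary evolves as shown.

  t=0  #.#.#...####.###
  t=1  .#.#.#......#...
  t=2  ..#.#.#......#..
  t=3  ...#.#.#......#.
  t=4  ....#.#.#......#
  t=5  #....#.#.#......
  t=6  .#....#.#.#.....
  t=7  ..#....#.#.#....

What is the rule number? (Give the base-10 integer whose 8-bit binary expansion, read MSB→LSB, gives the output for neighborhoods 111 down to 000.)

48

  ###|.  b7=0 t=0,i=9
  ##.|.  b6=0 t=0,i=0
  #.#|#  b5=1 t=0,i=1
  #..|#  b4=1 t=0,i=5
  .##|.  b3=0 t=0,i=8
  .#.|.  b2=0 t=0,i=2
  ..#|.  b1=0 t=0,i=7
  ...|.  b0=0 t=0,i=6
  bits 00110000 = 48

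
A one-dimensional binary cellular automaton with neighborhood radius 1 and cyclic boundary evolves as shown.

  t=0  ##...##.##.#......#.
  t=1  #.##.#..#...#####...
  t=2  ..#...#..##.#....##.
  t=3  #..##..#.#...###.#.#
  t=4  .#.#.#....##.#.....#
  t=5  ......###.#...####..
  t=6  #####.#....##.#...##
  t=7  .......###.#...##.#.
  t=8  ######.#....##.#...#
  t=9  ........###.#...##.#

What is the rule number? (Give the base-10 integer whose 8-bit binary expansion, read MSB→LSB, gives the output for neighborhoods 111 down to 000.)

25

  ### -> .   bit 7 = 0  t=1,i=13
  ##. -> .   bit 6 = 0  t=0,i=1
  #.# -> .   bit 5 = 0  t=0,i=7
  #.. -> #   bit 4 = 1  t=0,i=2
  .## -> #   bit 3 = 1  t=0,i=0
  .#. -> .   bit 2 = 0  t=0,i=11
  ..# -> .   bit 1 = 0  t=0,i=4
  ... -> #   bit 0 = 1  t=0,i=3
  bits 00011001 = 25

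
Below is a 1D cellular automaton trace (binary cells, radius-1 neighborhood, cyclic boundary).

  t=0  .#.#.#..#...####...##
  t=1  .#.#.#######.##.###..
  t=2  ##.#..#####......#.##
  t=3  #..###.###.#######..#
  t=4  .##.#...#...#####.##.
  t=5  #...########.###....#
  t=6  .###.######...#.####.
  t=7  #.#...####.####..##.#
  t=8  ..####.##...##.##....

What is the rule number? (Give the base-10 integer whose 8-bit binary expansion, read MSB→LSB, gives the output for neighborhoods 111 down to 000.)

  ### -> #   bit 7 = 1  t=0,i=13
  ##. -> .   bit 6 = 0  t=0,i=15
  #.# -> .   bit 5 = 0  t=0,i=0
  #.. -> #   bit 4 = 1  t=0,i=6
  .## -> .   bit 3 = 0  t=0,i=12
  .#. -> #   bit 2 = 1  t=0,i=1
  ..# -> #   bit 1 = 1  t=0,i=7
  ... -> #   bit 0 = 1  t=0,i=10
  bits 10010111 = 151

151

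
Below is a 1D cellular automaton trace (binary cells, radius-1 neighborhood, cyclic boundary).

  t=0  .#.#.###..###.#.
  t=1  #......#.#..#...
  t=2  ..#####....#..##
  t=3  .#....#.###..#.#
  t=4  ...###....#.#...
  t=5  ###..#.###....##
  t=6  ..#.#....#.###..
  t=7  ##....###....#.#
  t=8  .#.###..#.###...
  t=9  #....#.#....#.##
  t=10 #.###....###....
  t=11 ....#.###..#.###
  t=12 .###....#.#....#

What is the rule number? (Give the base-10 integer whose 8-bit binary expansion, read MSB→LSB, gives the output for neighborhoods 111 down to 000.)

67

  [7] ### => .  t=0,i=6
  [6] ##. => #  t=0,i=7
  [5] #.# => .  t=0,i=2
  [4] #.. => .  t=0,i=8
  [3] .## => .  t=0,i=5
  [2] .#. => .  t=0,i=1
  [1] ..# => #  t=0,i=0
  [0] ... => #  t=1,i=2
  bits 01000011 = 67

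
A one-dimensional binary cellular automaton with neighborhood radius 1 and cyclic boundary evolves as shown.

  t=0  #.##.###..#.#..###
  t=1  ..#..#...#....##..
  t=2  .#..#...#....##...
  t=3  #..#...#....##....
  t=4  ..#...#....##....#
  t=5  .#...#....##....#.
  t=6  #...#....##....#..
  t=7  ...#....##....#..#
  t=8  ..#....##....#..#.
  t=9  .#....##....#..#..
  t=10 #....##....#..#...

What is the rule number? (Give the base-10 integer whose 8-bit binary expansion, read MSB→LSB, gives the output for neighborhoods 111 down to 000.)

  ###|.  b7=0 t=0,i=6
  ##.|.  b6=0 t=0,i=0
  #.#|.  b5=0 t=0,i=1
  #..|.  b4=0 t=0,i=8
  .##|#  b3=1 t=0,i=2
  .#.|.  b2=0 t=0,i=10
  ..#|#  b1=1 t=0,i=9
  ...|.  b0=0 t=1,i=0
  bits 00001010 = 10

10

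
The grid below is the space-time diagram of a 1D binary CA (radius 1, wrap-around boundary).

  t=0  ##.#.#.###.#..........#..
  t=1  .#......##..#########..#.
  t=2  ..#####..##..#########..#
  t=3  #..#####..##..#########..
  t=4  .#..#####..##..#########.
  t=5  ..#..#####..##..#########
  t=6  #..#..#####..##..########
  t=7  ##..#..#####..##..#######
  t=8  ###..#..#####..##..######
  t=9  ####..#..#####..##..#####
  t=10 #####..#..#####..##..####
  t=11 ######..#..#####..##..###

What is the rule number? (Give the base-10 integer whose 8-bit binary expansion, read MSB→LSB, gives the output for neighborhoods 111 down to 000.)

  ### -> #   bit 7 = 1  t=0,i=8
  ##. -> #   bit 6 = 1  t=0,i=1
  #.# -> .   bit 5 = 0  t=0,i=2
  #.. -> #   bit 4 = 1  t=0,i=12
  .## -> .   bit 3 = 0  t=0,i=0
  .#. -> .   bit 2 = 0  t=0,i=3
  ..# -> .   bit 1 = 0  t=0,i=21
  ... -> #   bit 0 = 1  t=0,i=13
  bits 11010001 = 209

209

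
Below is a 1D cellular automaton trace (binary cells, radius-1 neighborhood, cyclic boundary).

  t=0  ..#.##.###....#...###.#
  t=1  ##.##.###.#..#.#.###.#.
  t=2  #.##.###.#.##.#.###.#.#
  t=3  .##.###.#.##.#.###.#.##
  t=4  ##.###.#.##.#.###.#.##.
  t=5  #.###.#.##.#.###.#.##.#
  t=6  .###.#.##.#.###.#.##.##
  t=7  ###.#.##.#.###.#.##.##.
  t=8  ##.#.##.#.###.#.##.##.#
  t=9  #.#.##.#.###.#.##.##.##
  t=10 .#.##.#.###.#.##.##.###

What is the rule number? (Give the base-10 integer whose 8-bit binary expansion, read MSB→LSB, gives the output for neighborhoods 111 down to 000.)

  nb ###: next=#  (t=0,i=8, bit7=1)
  nb ##.: next=.  (t=0,i=5, bit6=0)
  nb #.#: next=#  (t=0,i=3, bit5=1)
  nb #..: next=#  (t=0,i=0, bit4=1)
  nb .##: next=#  (t=0,i=4, bit3=1)
  nb .#.: next=.  (t=0,i=2, bit2=0)
  nb ..#: next=#  (t=0,i=1, bit1=1)
  nb ...: next=.  (t=0,i=11, bit0=0)
  bits 10111010 = 186

186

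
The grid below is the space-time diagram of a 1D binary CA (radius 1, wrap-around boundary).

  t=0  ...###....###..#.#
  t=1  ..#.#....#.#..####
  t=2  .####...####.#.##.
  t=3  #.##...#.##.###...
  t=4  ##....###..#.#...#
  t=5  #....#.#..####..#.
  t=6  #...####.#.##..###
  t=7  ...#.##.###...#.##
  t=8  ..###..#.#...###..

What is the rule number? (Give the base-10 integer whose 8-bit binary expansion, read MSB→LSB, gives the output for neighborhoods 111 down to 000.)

  nb ###: next=#  (t=0,i=4, bit7=1)
  nb ##.: next=.  (t=0,i=5, bit6=0)
  nb #.#: next=#  (t=0,i=16, bit5=1)
  nb #..: next=.  (t=0,i=0, bit4=0)
  nb .##: next=.  (t=0,i=3, bit3=0)
  nb .#.: next=#  (t=0,i=15, bit2=1)
  nb ..#: next=#  (t=0,i=2, bit1=1)
  nb ...: next=.  (t=0,i=1, bit0=0)
  bits 10100110 = 166

166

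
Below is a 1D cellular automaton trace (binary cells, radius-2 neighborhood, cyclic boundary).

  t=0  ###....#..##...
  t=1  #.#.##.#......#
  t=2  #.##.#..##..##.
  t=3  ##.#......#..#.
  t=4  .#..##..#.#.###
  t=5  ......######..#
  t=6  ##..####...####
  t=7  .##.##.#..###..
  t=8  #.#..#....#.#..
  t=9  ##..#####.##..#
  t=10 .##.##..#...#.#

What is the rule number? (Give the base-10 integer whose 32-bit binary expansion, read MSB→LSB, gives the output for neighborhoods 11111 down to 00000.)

841330106

  #####|.  b31=0 t=5,i=8
  ####.|.  b30=0 t=5,i=10
  ###.#|#  b29=1 t=4,i=14
  ###..|#  b28=1 t=0,i=2
  ##.##|.  b27=0 t=7,i=3
  ##.#.|.  b26=0 t=1,i=1
  ##..#|#  b25=1 t=2,i=10
  ##...|.  b24=0 t=0,i=3
  #.###|.  b23=0 t=4,i=12
  #.##.|.  b22=0 t=1,i=4
  #.#.#|#  b21=1 t=1,i=2
  #.#..|.  b20=0 t=1,i=7
  #..##|.  b19=0 t=0,i=9
  #..#.|#  b18=1 t=3,i=12
  #...#|.  b17=0 t=0,i=13
  #....|#  b16=1 t=0,i=4
  .####|#  b15=1 t=5,i=7
  .###.|.  b14=0 t=0,i=1
  .##.#|#  b13=1 t=1,i=0
  .##..|.  b12=0 t=0,i=11
  .#.##|#  b11=1 t=1,i=3
  .#.#.|#  b10=1 t=4,i=9
  .#..#|.  b9=0 t=0,i=8
  .#...|#  b8=1 t=1,i=8
  ..###|#  b7=1 t=0,i=0
  ..##.|.  b6=0 t=0,i=10
  ..#.#|#  b5=1 t=3,i=13
  ..#..|#  b4=1 t=0,i=7
  ...##|#  b3=1 t=0,i=14
  ...#.|.  b2=0 t=0,i=6
  ....#|#  b1=1 t=0,i=5
  .....|.  b0=0 t=1,i=10
  bits 00110010001001011010110110111010 = 841330106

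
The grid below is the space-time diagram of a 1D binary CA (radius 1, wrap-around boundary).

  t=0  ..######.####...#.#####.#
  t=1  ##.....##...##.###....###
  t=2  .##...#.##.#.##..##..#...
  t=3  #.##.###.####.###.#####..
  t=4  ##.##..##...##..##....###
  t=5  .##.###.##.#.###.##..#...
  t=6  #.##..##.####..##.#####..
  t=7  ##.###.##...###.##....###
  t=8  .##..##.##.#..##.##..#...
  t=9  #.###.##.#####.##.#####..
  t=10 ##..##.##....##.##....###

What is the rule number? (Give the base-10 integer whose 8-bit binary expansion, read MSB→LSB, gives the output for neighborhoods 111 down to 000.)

118

  nb ###: next=.  (t=0,i=3, bit7=0)
  nb ##.: next=#  (t=0,i=7, bit6=1)
  nb #.#: next=#  (t=0,i=8, bit5=1)
  nb #..: next=#  (t=0,i=0, bit4=1)
  nb .##: next=.  (t=0,i=2, bit3=0)
  nb .#.: next=#  (t=0,i=16, bit2=1)
  nb ..#: next=#  (t=0,i=1, bit1=1)
  nb ...: next=.  (t=0,i=14, bit0=0)
  bits 01110110 = 118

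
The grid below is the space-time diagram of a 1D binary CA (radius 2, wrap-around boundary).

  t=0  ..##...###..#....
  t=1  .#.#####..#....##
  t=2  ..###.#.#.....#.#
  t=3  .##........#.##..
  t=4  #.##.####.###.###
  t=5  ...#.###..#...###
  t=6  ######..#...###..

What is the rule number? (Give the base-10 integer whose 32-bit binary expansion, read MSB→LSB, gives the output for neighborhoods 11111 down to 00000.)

1133164717

  #####|.  b31=0 t=1,i=5
  ####.|#  b30=1 t=1,i=6
  ###.#|.  b29=0 t=2,i=4
  ###..|.  b28=0 t=0,i=9
  ##.##|.  b27=0 t=4,i=1
  ##.#.|.  b26=0 t=1,i=0
  ##..#|#  b25=1 t=0,i=10
  ##...|#  b24=1 t=0,i=4
  #.###|#  b23=1 t=1,i=3
  #.##.|.  b22=0 t=3,i=13
  #.#.#|.  b21=0 t=1,i=1
  #.#..|.  b20=0 t=2,i=8
  #..##|#  b19=1 t=2,i=1
  #..#.|.  b18=0 t=0,i=11
  #...#|#  b17=1 t=0,i=5
  #....|.  b16=0 t=0,i=14
  .####|#  b15=1 t=1,i=4
  .###.|.  b14=0 t=0,i=8
  .##.#|#  b13=1 t=1,i=16
  .##..|#  b12=1 t=0,i=3
  .#.##|#  b11=1 t=1,i=2
  .#.#.|.  b10=0 t=2,i=7
  .#..#|.  b9=0 t=2,i=0
  .#...|.  b8=0 t=0,i=13
  ..###|#  b7=1 t=0,i=7
  ..##.|.  b6=0 t=0,i=2
  ..#.#|#  b5=1 t=2,i=14
  ..#..|.  b4=0 t=0,i=12
  ...##|#  b3=1 t=0,i=1
  ...#.|#  b2=1 t=2,i=13
  ....#|.  b1=0 t=0,i=0
  .....|#  b0=1 t=0,i=15
  bits 01000011100010101011100010101101 = 1133164717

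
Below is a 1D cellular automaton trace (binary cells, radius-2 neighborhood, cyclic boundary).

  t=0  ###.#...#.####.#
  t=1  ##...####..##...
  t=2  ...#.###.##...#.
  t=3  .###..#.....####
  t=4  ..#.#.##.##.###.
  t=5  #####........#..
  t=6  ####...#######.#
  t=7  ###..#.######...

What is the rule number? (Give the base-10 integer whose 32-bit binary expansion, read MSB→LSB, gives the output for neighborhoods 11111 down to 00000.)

3257583031

  ##### -> #   bit 31 = 1  t=5,i=2
  ####. -> #   bit 30 = 1  t=0,i=1
  ###.# -> .   bit 29 = 0  t=0,i=2
  ###.. -> .   bit 28 = 0  t=1,i=8
  ##.## -> .   bit 27 = 0  t=0,i=14
  ##.#. -> .   bit 26 = 0  t=0,i=3
  ##..# -> #   bit 25 = 1  t=1,i=9
  ##... -> .   bit 24 = 0  t=1,i=2
  #.### -> .   bit 23 = 0  t=0,i=10
  #.##. -> .   bit 22 = 0  t=2,i=9
  #.#.# -> #   bit 21 = 1  t=4,i=4
  #.#.. -> .   bit 20 = 0  t=0,i=4
  #..## -> #   bit 19 = 1  t=1,i=10
  #..#. -> .   bit 18 = 0  t=3,i=5
  #...# -> #   bit 17 = 1  t=0,i=6
  #.... -> .   bit 16 = 0  t=2,i=0
  .#### -> #   bit 15 = 1  t=0,i=0
  .###. -> #   bit 14 = 1  t=2,i=6
  .##.# -> .   bit 13 = 0  t=4,i=7
  .##.. -> .   bit 12 = 0  t=1,i=1
  .#.## -> .   bit 11 = 0  t=0,i=9
  .#.#. -> #   bit 10 = 1  t=4,i=3
  .#..# -> .   bit 9 = 0  t=5,i=14
  .#... -> #   bit 8 = 1  t=0,i=5
  ..### -> #   bit 7 = 1  t=1,i=5
  ..##. -> .   bit 6 = 0  t=1,i=0
  ..#.# -> #   bit 5 = 1  t=0,i=8
  ..#.. -> #   bit 4 = 1  t=2,i=14
  ...## -> .   bit 3 = 0  t=1,i=4
  ...#. -> #   bit 2 = 1  t=0,i=7
  ....# -> #   bit 1 = 1  t=2,i=1
  ..... -> #   bit 0 = 1  t=3,i=9
  bits 11000010001010101100010110110111 = 3257583031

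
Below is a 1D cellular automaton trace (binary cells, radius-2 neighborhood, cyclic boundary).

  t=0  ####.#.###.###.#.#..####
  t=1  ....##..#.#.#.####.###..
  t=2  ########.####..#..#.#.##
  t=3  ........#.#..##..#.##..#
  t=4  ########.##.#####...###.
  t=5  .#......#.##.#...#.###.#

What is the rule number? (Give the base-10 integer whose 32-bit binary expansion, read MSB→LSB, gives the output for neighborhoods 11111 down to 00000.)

255718863

  [31] ##### => .  t=0,i=0
  [30] ####. => .  t=0,i=2
  [29] ###.# => .  t=0,i=3
  [28] ###.. => .  t=1,i=21
  [27] ##.## => #  t=0,i=10
  [26] ##.#. => #  t=0,i=4
  [25] ##..# => #  t=1,i=6
  [24] ##... => #  t=1,i=22
  [23] #.### => .  t=0,i=7
  [22] #.##. => .  t=3,i=19
  [21] #.#.# => #  t=0,i=5
  [20] #.#.. => #  t=0,i=17
  [19] #..## => #  t=0,i=19
  [18] #..#. => #  t=1,i=7
  [17] #...# => .  t=4,i=18
  [16] #.... => #  t=1,i=23
  [15] .#### => #  t=0,i=21
  [14] .###. => #  t=0,i=8
  [13] .##.# => #  t=4,i=10
  [12] .##.. => #  t=1,i=5
  [11] .#.## => .  t=0,i=6
  [10] .#.#. => #  t=0,i=16
  [9] .#..# => .  t=0,i=18
  [8] .#... => #  t=3,i=0
  [7] ..### => #  t=0,i=20
  [6] ..##. => #  t=1,i=4
  [5] ..#.# => .  t=1,i=8
  [4] ..#.. => .  t=2,i=15
  [3] ...## => #  t=1,i=3
  [2] ...#. => #  t=3,i=7
  [1] ....# => #  t=1,i=2
  [0] ..... => #  t=1,i=0
  bits 00001111001111011111010111001111 = 255718863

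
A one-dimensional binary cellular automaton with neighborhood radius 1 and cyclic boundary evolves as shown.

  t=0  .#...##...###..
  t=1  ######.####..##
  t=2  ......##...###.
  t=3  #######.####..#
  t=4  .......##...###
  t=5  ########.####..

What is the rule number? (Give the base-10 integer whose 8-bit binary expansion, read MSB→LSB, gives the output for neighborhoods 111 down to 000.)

63

  ###|.  b7=0 t=0,i=11
  ##.|.  b6=0 t=0,i=6
  #.#|#  b5=1 t=1,i=6
  #..|#  b4=1 t=0,i=2
  .##|#  b3=1 t=0,i=5
  .#.|#  b2=1 t=0,i=1
  ..#|#  b1=1 t=0,i=0
  ...|#  b0=1 t=0,i=3
  bits 00111111 = 63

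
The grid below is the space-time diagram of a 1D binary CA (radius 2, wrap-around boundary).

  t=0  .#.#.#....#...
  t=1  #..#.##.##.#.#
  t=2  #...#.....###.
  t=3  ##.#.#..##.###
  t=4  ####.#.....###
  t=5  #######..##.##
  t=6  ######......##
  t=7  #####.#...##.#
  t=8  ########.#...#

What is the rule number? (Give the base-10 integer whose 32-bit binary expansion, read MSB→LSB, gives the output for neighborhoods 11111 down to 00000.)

  ##### -> #   bit 31 = 1  t=3,i=13
  ####. -> #   bit 30 = 1  t=3,i=0
  ###.# -> #   bit 29 = 1  t=2,i=12
  ###.. -> .   bit 28 = 0  t=5,i=6
  ##.## -> .   bit 27 = 0  t=1,i=7
  ##.#. -> #   bit 26 = 1  t=1,i=10
  ##..# -> .   bit 25 = 0  t=1,i=1
  ##... -> #   bit 24 = 1  t=6,i=6
  #.### -> #   bit 23 = 1  t=3,i=11
  #.##. -> .   bit 22 = 0  t=1,i=5
  #.#.# -> #   bit 21 = 1  t=0,i=3
  #.#.. -> #   bit 20 = 1  t=0,i=5
  #..## -> .   bit 19 = 0  t=3,i=7
  #..#. -> .   bit 18 = 0  t=1,i=2
  #...# -> .   bit 17 = 0  t=2,i=2
  #.... -> .   bit 16 = 0  t=0,i=7
  .#### -> #   bit 15 = 1  t=3,i=12
  .###. -> #   bit 14 = 1  t=2,i=11
  .##.# -> .   bit 13 = 0  t=1,i=6
  .##.. -> #   bit 12 = 1  t=1,i=0
  .#.## -> #   bit 11 = 1  t=1,i=4
  .#.#. -> .   bit 10 = 0  t=0,i=2
  .#..# -> .   bit 9 = 0  t=3,i=6
  .#... -> #   bit 8 = 1  t=0,i=6
  ..### -> .   bit 7 = 0  t=2,i=10
  ..##. -> .   bit 6 = 0  t=3,i=8
  ..#.# -> .   bit 5 = 0  t=0,i=1
  ..#.. -> .   bit 4 = 0  t=0,i=10
  ...## -> #   bit 3 = 1  t=2,i=9
  ...#. -> #   bit 2 = 1  t=0,i=0
  ....# -> #   bit 1 = 1  t=0,i=8
  ..... -> .   bit 0 = 0  t=2,i=7
  bits 11100101101100001101100100001110 = 3853572366

3853572366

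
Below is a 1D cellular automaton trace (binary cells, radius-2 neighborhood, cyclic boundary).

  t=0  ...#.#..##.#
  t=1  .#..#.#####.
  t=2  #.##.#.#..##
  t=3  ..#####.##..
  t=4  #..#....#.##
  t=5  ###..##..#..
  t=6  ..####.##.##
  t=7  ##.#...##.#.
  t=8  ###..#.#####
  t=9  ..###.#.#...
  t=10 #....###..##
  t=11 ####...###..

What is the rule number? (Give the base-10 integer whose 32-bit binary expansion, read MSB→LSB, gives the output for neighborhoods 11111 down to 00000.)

  nb #####: next=.  (t=1,i=8, bit31=0)
  nb ####.: next=.  (t=1,i=9, bit30=0)
  nb ###.#: next=.  (t=2,i=0, bit29=0)
  nb ###..: next=#  (t=1,i=10, bit28=1)
  nb ##.##: next=.  (t=2,i=1, bit27=0)
  nb ##.#.: next=#  (t=0,i=10, bit26=1)
  nb ##..#: next=#  (t=1,i=11, bit25=1)
  nb ##...: next=#  (t=3,i=10, bit24=1)
  nb #.###: next=.  (t=1,i=6, bit23=0)
  nb #.##.: next=#  (t=2,i=2, bit22=1)
  nb #.#.#: next=#  (t=2,i=5, bit21=1)
  nb #.#..: next=.  (t=0,i=5, bit20=0)
  nb #..##: next=#  (t=0,i=7, bit19=1)
  nb #..#.: next=#  (t=1,i=0, bit18=1)
  nb #...#: next=#  (t=0,i=1, bit17=1)
  nb #....: next=#  (t=3,i=11, bit16=1)
  nb .####: next=#  (t=1,i=7, bit15=1)
  nb .###.: next=.  (t=2,i=11, bit14=0)
  nb .##.#: next=#  (t=0,i=9, bit13=1)
  nb .##..: next=.  (t=3,i=9, bit12=0)
  nb .#.##: next=#  (t=1,i=5, bit11=1)
  nb .#.#.: next=#  (t=0,i=4, bit10=1)
  nb .#..#: next=#  (t=0,i=6, bit9=1)
  nb .#...: next=.  (t=0,i=0, bit8=0)
  nb ..###: next=.  (t=2,i=10, bit7=0)
  nb ..##.: next=#  (t=0,i=8, bit6=1)
  nb ..#.#: next=.  (t=0,i=3, bit5=0)
  nb ..#..: next=.  (t=1,i=1, bit4=0)
  nb ...##: next=.  (t=3,i=1, bit3=0)
  nb ...#.: next=.  (t=0,i=2, bit2=0)
  nb ....#: next=#  (t=3,i=0, bit1=1)
  nb .....: next=#  (t=9,i=11, bit0=1)
  bits 00010111011011111010111001000011 = 393195075

393195075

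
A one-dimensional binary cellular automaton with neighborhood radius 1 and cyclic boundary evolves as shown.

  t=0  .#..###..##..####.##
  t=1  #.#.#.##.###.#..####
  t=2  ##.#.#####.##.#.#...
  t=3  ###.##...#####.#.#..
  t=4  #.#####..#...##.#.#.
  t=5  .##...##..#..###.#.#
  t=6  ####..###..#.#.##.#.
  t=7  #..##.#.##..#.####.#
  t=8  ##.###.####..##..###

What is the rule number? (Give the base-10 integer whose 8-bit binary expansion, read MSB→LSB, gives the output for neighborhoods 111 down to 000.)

  ###|.  b7=0 t=0,i=5
  ##.|#  b6=1 t=0,i=6
  #.#|#  b5=1 t=0,i=0
  #..|#  b4=1 t=0,i=2
  .##|#  b3=1 t=0,i=4
  .#.|.  b2=0 t=0,i=1
  ..#|.  b1=0 t=0,i=3
  ...|.  b0=0 t=2,i=18
  bits 01111000 = 120

120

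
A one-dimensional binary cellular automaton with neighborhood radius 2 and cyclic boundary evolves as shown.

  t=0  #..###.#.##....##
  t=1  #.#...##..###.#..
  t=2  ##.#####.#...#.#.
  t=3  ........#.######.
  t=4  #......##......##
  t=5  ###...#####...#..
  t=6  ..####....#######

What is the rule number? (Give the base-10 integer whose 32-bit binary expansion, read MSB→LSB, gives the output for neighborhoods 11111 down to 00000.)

355145596

  #####|.  b31=0 t=2,i=5
  ####.|.  b30=0 t=2,i=6
  ###.#|.  b29=0 t=0,i=5
  ###..|#  b28=1 t=0,i=0
  ##.##|.  b27=0 t=2,i=2
  ##.#.|#  b26=1 t=0,i=6
  ##..#|.  b25=0 t=0,i=1
  ##...|#  b24=1 t=0,i=11
  #.###|.  b23=0 t=2,i=3
  #.##.|.  b22=0 t=0,i=9
  #.#.#|#  b21=1 t=0,i=7
  #.#..|.  b20=0 t=1,i=2
  #..##|#  b19=1 t=0,i=2
  #..#.|.  b18=0 t=1,i=16
  #...#|#  b17=1 t=1,i=4
  #....|#  b16=1 t=0,i=12
  .####|.  b15=0 t=2,i=4
  .###.|.  b14=0 t=0,i=4
  .##.#|.  b13=0 t=2,i=1
  .##..|#  b12=1 t=0,i=10
  .#.##|.  b11=0 t=0,i=8
  .#.#.|#  b10=1 t=1,i=1
  .#..#|#  b9=1 t=1,i=15
  .#...|#  b8=1 t=1,i=3
  ..###|.  b7=0 t=0,i=3
  ..##.|#  b6=1 t=1,i=6
  ..#.#|#  b5=1 t=1,i=0
  ..#..|#  b4=1 t=5,i=14
  ...##|#  b3=1 t=0,i=14
  ...#.|#  b2=1 t=2,i=12
  ....#|.  b1=0 t=0,i=13
  .....|.  b0=0 t=3,i=1
  bits 00010101001010110001011101111100 = 355145596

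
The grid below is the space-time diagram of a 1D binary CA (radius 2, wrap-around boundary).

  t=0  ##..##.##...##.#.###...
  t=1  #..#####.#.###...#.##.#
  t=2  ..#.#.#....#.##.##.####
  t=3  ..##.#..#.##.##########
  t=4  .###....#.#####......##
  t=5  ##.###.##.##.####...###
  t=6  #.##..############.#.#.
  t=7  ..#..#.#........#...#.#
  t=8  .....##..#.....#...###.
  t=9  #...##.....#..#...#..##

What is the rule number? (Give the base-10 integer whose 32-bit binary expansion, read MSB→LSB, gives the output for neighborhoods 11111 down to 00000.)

  ##### -> .   bit 31 = 0  t=1,i=5
  ####. -> #   bit 30 = 1  t=1,i=6
  ###.# -> .   bit 29 = 0  t=1,i=7
  ###.. -> #   bit 28 = 1  t=0,i=19
  ##.## -> #   bit 27 = 1  t=0,i=6
  ##.#. -> .   bit 26 = 0  t=0,i=14
  ##..# -> .   bit 25 = 0  t=0,i=2
  ##... -> #   bit 24 = 1  t=0,i=9
  #.### -> #   bit 23 = 1  t=0,i=17
  #.##. -> #   bit 22 = 1  t=0,i=7
  #.#.# -> .   bit 21 = 0  t=0,i=15
  #.#.. -> .   bit 20 = 0  t=2,i=6
  #..## -> #   bit 19 = 1  t=0,i=3
  #..#. -> .   bit 18 = 0  t=2,i=1
  #...# -> .   bit 17 = 0  t=0,i=10
  #.... -> #   bit 16 = 1  t=2,i=8
  .#### -> #   bit 15 = 1  t=1,i=4
  .###. -> .   bit 14 = 0  t=0,i=18
  .##.# -> #   bit 13 = 1  t=0,i=5
  .##.. -> .   bit 12 = 0  t=0,i=1
  .#.## -> .   bit 11 = 0  t=0,i=16
  .#.#. -> #   bit 10 = 1  t=2,i=3
  .#..# -> .   bit 9 = 0  t=3,i=6
  .#... -> .   bit 8 = 0  t=2,i=7
  ..### -> .   bit 7 = 0  t=1,i=3
  ..##. -> #   bit 6 = 1  t=0,i=0
  ..#.# -> #   bit 5 = 1  t=1,i=17
  ..#.. -> .   bit 4 = 0  t=7,i=2
  ...## -> #   bit 3 = 1  t=0,i=11
  ...#. -> #   bit 2 = 1  t=1,i=16
  ....# -> .   bit 1 = 0  t=2,i=9
  ..... -> .   bit 0 = 0  t=4,i=17
  bits 01011001110010011010010001101100 = 1506387052

1506387052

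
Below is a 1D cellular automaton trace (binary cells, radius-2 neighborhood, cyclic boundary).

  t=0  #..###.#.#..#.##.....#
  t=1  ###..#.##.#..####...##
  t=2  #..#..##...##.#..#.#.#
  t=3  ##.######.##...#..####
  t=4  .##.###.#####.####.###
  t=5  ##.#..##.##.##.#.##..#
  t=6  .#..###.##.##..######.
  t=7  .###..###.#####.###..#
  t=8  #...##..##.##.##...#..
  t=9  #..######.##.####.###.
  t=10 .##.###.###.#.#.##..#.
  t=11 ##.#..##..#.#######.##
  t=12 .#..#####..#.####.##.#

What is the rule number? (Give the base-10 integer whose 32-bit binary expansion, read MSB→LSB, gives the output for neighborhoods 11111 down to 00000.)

  ##### -> #   bit 31 = 1  t=1,i=0
  ####. -> .   bit 30 = 0  t=1,i=1
  ###.# -> #   bit 29 = 1  t=0,i=5
  ###.. -> .   bit 28 = 0  t=1,i=2
  ##.## -> #   bit 27 = 1  t=3,i=2
  ##.#. -> .   bit 26 = 0  t=0,i=6
  ##..# -> #   bit 25 = 1  t=0,i=1
  ##... -> #   bit 24 = 1  t=0,i=16
  #.### -> .   bit 23 = 0  t=3,i=3
  #.##. -> #   bit 22 = 1  t=0,i=14
  #.#.# -> #   bit 21 = 1  t=0,i=7
  #.#.. -> .   bit 20 = 0  t=0,i=9
  #..## -> #   bit 19 = 1  t=0,i=2
  #..#. -> .   bit 18 = 0  t=0,i=11
  #...# -> .   bit 17 = 0  t=1,i=18
  #.... -> .   bit 16 = 0  t=0,i=17
  .#### -> #   bit 15 = 1  t=1,i=14
  .###. -> .   bit 14 = 0  t=0,i=4
  .##.# -> .   bit 13 = 0  t=1,i=8
  .##.. -> #   bit 12 = 1  t=0,i=0
  .#.## -> #   bit 11 = 1  t=0,i=13
  .#.#. -> #   bit 10 = 1  t=0,i=8
  .#..# -> #   bit 9 = 1  t=0,i=10
  .#... -> .   bit 8 = 0  t=8,i=1
  ..### -> .   bit 7 = 0  t=0,i=3
  ..##. -> #   bit 6 = 1  t=0,i=21
  ..#.# -> .   bit 5 = 0  t=0,i=12
  ..#.. -> #   bit 4 = 1  t=2,i=3
  ...## -> #   bit 3 = 1  t=0,i=20
  ...#. -> #   bit 2 = 1  t=3,i=14
  ....# -> .   bit 1 = 0  t=0,i=19
  ..... -> .   bit 0 = 0  t=0,i=18
  bits 10101011011010001001111001011100 = 2875760220

2875760220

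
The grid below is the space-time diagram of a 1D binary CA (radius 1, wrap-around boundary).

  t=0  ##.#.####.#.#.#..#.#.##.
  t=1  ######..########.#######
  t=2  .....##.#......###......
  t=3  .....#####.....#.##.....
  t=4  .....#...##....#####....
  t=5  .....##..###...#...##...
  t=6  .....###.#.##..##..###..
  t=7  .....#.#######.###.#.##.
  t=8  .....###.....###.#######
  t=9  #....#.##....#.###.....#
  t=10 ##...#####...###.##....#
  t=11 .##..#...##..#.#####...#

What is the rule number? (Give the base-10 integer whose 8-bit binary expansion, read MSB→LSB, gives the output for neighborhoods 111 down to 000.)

124

  ###|.  b7=0 t=0,i=6
  ##.|#  b6=1 t=0,i=1
  #.#|#  b5=1 t=0,i=2
  #..|#  b4=1 t=0,i=15
  .##|#  b3=1 t=0,i=0
  .#.|#  b2=1 t=0,i=3
  ..#|.  b1=0 t=0,i=16
  ...|.  b0=0 t=2,i=0
  bits 01111100 = 124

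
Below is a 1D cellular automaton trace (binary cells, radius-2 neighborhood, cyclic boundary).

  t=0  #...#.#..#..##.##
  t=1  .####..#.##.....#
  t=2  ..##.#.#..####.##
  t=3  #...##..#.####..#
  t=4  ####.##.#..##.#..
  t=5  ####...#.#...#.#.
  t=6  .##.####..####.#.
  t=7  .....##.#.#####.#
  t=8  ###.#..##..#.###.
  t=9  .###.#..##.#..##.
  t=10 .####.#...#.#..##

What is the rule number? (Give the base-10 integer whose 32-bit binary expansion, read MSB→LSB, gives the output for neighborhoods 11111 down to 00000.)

1730401213

  [31] ##### => .  t=7,i=12
  [30] ####. => #  t=1,i=3
  [29] ###.# => #  t=2,i=13
  [28] ###.. => .  t=0,i=0
  [27] ##.## => .  t=0,i=14
  [26] ##.#. => #  t=2,i=4
  [25] ##..# => #  t=1,i=5
  [24] ##... => #  t=0,i=1
  [23] #.### => .  t=0,i=15
  [22] #.##. => .  t=1,i=9
  [21] #.#.# => #  t=2,i=5
  [20] #.#.. => .  t=0,i=6
  [19] #..## => .  t=0,i=11
  [18] #..#. => .  t=0,i=8
  [17] #...# => #  t=0,i=2
  [16] #.... => #  t=1,i=12
  [15] .#### => #  t=1,i=2
  [14] .###. => #  t=0,i=16
  [13] .##.# => .  t=0,i=13
  [12] .##.. => #  t=1,i=10
  [11] .#.## => .  t=1,i=0
  [10] .#.#. => .  t=0,i=5
  [9] .#..# => #  t=0,i=7
  [8] .#... => #  t=5,i=10
  [7] ..### => #  t=2,i=10
  [6] ..##. => .  t=0,i=12
  [5] ..#.# => #  t=0,i=4
  [4] ..#.. => #  t=0,i=9
  [3] ...## => #  t=3,i=3
  [2] ...#. => #  t=0,i=3
  [1] ....# => .  t=1,i=14
  [0] ..... => #  t=1,i=13
  bits 01100111001000111101001110111101 = 1730401213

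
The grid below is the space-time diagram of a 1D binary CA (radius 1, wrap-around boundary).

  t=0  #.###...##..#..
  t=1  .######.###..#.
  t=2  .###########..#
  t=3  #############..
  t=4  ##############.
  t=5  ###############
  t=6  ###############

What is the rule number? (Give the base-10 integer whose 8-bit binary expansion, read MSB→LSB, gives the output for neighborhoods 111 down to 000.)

249

  nb ###: next=#  (t=0,i=3, bit7=1)
  nb ##.: next=#  (t=0,i=4, bit6=1)
  nb #.#: next=#  (t=0,i=1, bit5=1)
  nb #..: next=#  (t=0,i=5, bit4=1)
  nb .##: next=#  (t=0,i=2, bit3=1)
  nb .#.: next=.  (t=0,i=0, bit2=0)
  nb ..#: next=.  (t=0,i=7, bit1=0)
  nb ...: next=#  (t=0,i=6, bit0=1)
  bits 11111001 = 249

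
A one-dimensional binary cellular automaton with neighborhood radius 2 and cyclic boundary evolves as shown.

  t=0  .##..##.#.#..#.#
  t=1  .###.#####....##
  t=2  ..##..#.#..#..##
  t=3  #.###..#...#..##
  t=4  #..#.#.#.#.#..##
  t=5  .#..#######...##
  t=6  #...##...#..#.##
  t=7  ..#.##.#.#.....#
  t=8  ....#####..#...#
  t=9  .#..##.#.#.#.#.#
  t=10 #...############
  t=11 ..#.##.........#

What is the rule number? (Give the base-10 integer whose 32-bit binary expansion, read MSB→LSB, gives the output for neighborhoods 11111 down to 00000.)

  ##### -> .   bit 31 = 0  t=1,i=7
  ####. -> #   bit 30 = 1  t=1,i=8
  ###.# -> #   bit 29 = 1  t=1,i=3
  ###.. -> .   bit 28 = 0  t=1,i=9
  ##.## -> .   bit 27 = 0  t=1,i=0
  ##.#. -> #   bit 26 = 1  t=0,i=7
  ##..# -> #   bit 25 = 1  t=0,i=3
  ##... -> .   bit 24 = 0  t=1,i=10
  #.### -> .   bit 23 = 0  t=1,i=1
  #.##. -> #   bit 22 = 1  t=0,i=1
  #.#.# -> #   bit 21 = 1  t=0,i=8
  #.#.. -> .   bit 20 = 0  t=0,i=10
  #..## -> .   bit 19 = 0  t=0,i=4
  #..#. -> .   bit 18 = 0  t=0,i=12
  #...# -> #   bit 17 = 1  t=3,i=9
  #.... -> #   bit 16 = 1  t=1,i=11
  .#### -> #   bit 15 = 1  t=1,i=6
  .###. -> #   bit 14 = 1  t=1,i=2
  .##.# -> #   bit 13 = 1  t=0,i=6
  .##.. -> #   bit 12 = 1  t=0,i=2
  .#.## -> .   bit 11 = 0  t=0,i=0
  .#.#. -> #   bit 10 = 1  t=0,i=9
  .#..# -> .   bit 9 = 0  t=0,i=11
  .#... -> .   bit 8 = 0  t=3,i=8
  ..### -> #   bit 7 = 1  t=3,i=14
  ..##. -> #   bit 6 = 1  t=0,i=5
  ..#.# -> .   bit 5 = 0  t=0,i=13
  ..#.. -> #   bit 4 = 1  t=2,i=11
  ...## -> .   bit 3 = 0  t=1,i=13
  ...#. -> .   bit 2 = 0  t=3,i=10
  ....# -> .   bit 1 = 0  t=1,i=12
  ..... -> .   bit 0 = 0  t=7,i=12
  bits 01100110011000111111010011010000 = 1717826768

1717826768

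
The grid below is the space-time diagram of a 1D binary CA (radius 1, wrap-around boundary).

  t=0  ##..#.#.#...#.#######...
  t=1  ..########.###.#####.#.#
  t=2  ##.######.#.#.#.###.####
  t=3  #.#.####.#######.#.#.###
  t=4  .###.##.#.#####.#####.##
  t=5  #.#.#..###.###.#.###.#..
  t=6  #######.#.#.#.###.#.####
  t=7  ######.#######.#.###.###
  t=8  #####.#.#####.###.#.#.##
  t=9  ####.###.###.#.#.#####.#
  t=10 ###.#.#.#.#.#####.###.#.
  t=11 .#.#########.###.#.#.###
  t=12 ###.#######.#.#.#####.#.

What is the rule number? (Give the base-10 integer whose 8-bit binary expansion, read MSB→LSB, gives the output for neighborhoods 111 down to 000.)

  [7] ### => #  t=0,i=15
  [6] ##. => .  t=0,i=1
  [5] #.# => #  t=0,i=5
  [4] #.. => #  t=0,i=2
  [3] .## => .  t=0,i=0
  [2] .#. => #  t=0,i=4
  [1] ..# => #  t=0,i=3
  [0] ... => .  t=0,i=10
  bits 10110110 = 182

182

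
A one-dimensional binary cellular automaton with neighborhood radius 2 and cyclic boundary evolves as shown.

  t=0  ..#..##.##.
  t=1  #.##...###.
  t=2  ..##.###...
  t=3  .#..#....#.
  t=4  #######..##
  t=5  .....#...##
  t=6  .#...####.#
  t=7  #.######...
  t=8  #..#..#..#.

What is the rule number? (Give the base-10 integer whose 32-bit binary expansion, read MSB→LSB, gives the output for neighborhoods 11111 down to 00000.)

1212651448

  #####|.  b31=0 t=4,i=0
  ####.|#  b30=1 t=4,i=5
  ###.#|.  b29=0 t=1,i=9
  ###..|.  b28=0 t=2,i=7
  ##.##|#  b27=1 t=0,i=7
  ##.#.|.  b26=0 t=1,i=10
  ##..#|.  b25=0 t=4,i=7
  ##...|.  b24=0 t=0,i=10
  #.###|.  b23=0 t=2,i=5
  #.##.|#  b22=1 t=0,i=8
  #.#.#|.  b21=0 t=1,i=0
  #.#..|.  b20=0 t=6,i=1
  #..##|.  b19=0 t=0,i=4
  #..#.|#  b18=1 t=3,i=0
  #...#|#  b17=1 t=0,i=0
  #....|#  b16=1 t=2,i=9
  .####|#  b15=1 t=4,i=10
  .###.|.  b14=0 t=1,i=8
  .##.#|.  b13=0 t=0,i=6
  .##..|#  b12=1 t=0,i=9
  .#.##|.  b11=0 t=1,i=1
  .#.#.|#  b10=1 t=6,i=0
  .#..#|#  b9=1 t=0,i=3
  .#...|#  b8=1 t=3,i=5
  ..###|#  b7=1 t=1,i=7
  ..##.|.  b6=0 t=0,i=5
  ..#.#|#  b5=1 t=7,i=0
  ..#..|#  b4=1 t=0,i=2
  ...##|#  b3=1 t=1,i=6
  ...#.|.  b2=0 t=0,i=1
  ....#|.  b1=0 t=2,i=0
  .....|.  b0=0 t=2,i=10
  bits 01001000010001111001011110111000 = 1212651448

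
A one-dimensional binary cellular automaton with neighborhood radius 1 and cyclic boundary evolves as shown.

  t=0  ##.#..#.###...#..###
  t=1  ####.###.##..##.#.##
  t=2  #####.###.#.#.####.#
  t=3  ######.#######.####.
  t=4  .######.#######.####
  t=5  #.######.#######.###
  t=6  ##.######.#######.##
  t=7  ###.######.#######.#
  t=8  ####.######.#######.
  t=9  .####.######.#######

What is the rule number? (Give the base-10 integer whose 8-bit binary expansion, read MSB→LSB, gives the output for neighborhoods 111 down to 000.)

230

  ###|#  b7=1 t=0,i=0
  ##.|#  b6=1 t=0,i=1
  #.#|#  b5=1 t=0,i=2
  #..|.  b4=0 t=0,i=4
  .##|.  b3=0 t=0,i=8
  .#.|#  b2=1 t=0,i=3
  ..#|#  b1=1 t=0,i=5
  ...|.  b0=0 t=0,i=12
  bits 11100110 = 230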